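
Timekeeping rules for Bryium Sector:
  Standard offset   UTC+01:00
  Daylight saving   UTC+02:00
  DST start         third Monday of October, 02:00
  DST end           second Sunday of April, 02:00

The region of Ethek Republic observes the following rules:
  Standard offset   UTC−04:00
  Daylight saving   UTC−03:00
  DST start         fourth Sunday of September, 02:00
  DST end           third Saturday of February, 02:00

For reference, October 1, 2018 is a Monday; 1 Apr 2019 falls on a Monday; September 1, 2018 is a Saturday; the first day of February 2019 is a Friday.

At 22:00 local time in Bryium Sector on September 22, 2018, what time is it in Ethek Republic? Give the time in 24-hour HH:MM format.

17:00

1 October 2018 is a Monday, so the first Monday is October 1 and the third is October 15.
1 April 2019 is a Monday, so the first Sunday is April 7 and the second is April 14.
September 22, 2018 does not fall between 15 October 2018 and 14 April 2019, so daylight saving is not in effect and Bryium Sector is at UTC+01:00.
22:00 Bryium Sector − 1h = 21:00 UTC.
1 September 2018 is a Saturday, so the first Sunday is September 2 and the fourth is September 23.
1 February 2019 is a Friday, so the first Saturday is February 2 and the third is February 16.
At the standard offset (UTC−04:00), 21:00 UTC − 4h = 17:00 Ethek Republic standard time.
Daylight saving runs 23 September 2018 – 16 February 2019; the standard-time date in Ethek Republic, September 22, 2018, is outside that window, so Ethek Republic is on standard time at UTC−04:00.
21:00 UTC − 4h = 17:00 Ethek Republic.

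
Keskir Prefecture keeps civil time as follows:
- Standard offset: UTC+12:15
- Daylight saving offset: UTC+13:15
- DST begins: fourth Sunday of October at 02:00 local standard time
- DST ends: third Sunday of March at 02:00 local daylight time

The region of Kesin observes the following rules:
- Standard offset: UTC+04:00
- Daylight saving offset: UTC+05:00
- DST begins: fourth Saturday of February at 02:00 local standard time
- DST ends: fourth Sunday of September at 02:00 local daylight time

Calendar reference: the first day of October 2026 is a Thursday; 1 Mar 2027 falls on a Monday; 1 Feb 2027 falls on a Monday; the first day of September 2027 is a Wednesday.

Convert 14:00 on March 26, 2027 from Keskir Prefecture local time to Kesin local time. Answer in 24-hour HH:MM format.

06:45

1 October 2026 is a Thursday, so the first Sunday is October 4 and the fourth is October 25.
1 March 2027 is a Monday, so the first Sunday is March 7 and the third is March 21.
Daylight saving runs 25 October 2026 – 21 March 2027; March 26, 2027 is outside that window, so Keskir Prefecture is on standard time at UTC+12:15.
14:00 Keskir Prefecture − 12h15m = 01:45 UTC.
1 February 2027 is a Monday, so the first Saturday is February 6 and the fourth is February 27.
1 September 2027 is a Wednesday, so the first Sunday is September 5 and the fourth is September 26.
At the standard offset (UTC+04:00), 01:45 UTC + 4h = 05:45 Kesin standard time.
The standard-time date in Kesin, March 26, 2027, falls between 27 February and 26 September, so daylight saving is in effect and Kesin is at UTC+05:00.
01:45 UTC + 5h = 06:45 Kesin.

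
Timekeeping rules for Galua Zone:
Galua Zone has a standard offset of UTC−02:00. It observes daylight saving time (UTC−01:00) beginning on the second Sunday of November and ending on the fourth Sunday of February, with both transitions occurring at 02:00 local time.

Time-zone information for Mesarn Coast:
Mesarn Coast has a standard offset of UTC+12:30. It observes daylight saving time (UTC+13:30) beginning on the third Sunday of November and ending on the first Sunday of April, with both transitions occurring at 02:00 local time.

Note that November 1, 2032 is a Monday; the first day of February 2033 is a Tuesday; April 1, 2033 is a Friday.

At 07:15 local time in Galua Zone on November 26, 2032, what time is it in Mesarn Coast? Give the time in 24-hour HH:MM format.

21:45

1 November 2032 is a Monday, so the first Sunday is November 7 and the second is November 14.
1 February 2033 is a Tuesday, so the first Sunday is February 6 and the fourth is February 27.
November 26, 2032 lies within the daylight-saving period (14 November 2032 – 27 February 2033), so Galua Zone is on daylight time, UTC−01:00.
07:15 Galua Zone + 1h = 08:15 UTC.
1 November 2032 is a Monday, so the first Sunday is November 7 and the third is November 21.
1 April 2033 is a Friday, so the first Sunday is April 3.
At the standard offset (UTC+12:30), 08:15 UTC + 12h30m = 20:45 Mesarn Coast standard time.
The standard-time date in Mesarn Coast, November 26, 2032, falls between 21 November 2032 and 3 April 2033, so daylight saving is in effect and Mesarn Coast is at UTC+13:30.
08:15 UTC + 13h30m = 21:45 Mesarn Coast.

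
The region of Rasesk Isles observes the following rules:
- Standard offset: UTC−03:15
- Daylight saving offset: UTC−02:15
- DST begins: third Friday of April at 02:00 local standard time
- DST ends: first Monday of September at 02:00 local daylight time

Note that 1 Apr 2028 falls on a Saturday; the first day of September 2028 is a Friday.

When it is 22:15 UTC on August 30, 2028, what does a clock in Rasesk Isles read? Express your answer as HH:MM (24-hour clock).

20:00

1 April 2028 is a Saturday, so the first Friday is April 7 and the third is April 21.
1 September 2028 is a Friday, so the first Monday is September 4.
At the standard offset (UTC−03:15), 22:15 UTC − 3h15m = 19:00 Rasesk Isles standard time.
The standard-time date in Rasesk Isles, August 30, 2028, lies within the daylight-saving period (21 April – 4 September), so Rasesk Isles is on daylight time, UTC−02:15.
22:15 UTC − 2h15m = 20:00 local.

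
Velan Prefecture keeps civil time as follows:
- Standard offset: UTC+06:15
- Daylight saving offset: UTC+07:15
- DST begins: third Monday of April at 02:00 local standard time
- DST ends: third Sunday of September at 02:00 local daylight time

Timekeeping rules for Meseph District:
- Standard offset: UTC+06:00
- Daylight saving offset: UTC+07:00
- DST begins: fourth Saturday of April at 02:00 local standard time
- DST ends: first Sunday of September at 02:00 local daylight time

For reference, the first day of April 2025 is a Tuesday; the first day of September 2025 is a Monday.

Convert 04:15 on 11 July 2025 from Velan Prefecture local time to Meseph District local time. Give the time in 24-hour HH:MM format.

1 April 2025 is a Tuesday, so the first Monday is April 7 and the third is April 21.
1 September 2025 is a Monday, so the first Sunday is September 7 and the third is September 21.
11 July 2025 falls between 21 April and 21 September, so daylight saving is in effect and Velan Prefecture is at UTC+07:15.
04:15 Velan Prefecture − 7h15m = 21:00 UTC (rolling into the previous day, 10 July 2025).
1 April 2025 is a Tuesday, so the first Saturday is April 5 and the fourth is April 26.
1 September 2025 is a Monday, so the first Sunday is September 7.
At the standard offset (UTC+06:00), 21:00 UTC + 6h = 03:00 Meseph District standard time (rolling into the next day, 11 July 2025).
The standard-time date in Meseph District, 11 July 2025, lies within the daylight-saving period (26 April – 7 September), so Meseph District is on daylight time, UTC+07:00.
21:00 UTC + 7h = 04:00 Meseph District (rolling into the next day, 11 July 2025).

04:00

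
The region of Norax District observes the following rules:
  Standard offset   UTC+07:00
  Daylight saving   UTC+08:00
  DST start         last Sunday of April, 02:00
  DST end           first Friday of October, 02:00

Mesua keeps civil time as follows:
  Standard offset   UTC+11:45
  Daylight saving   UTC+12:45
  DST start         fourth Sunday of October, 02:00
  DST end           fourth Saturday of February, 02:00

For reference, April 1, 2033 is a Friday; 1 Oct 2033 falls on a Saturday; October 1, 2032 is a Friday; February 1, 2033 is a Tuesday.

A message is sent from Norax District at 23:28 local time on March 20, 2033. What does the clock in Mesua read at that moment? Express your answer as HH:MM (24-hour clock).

04:13

1 April 2033 is a Friday, so Sundays fall on 3, 10, 17, 24; the last is April 24.
1 October 2033 is a Saturday, so the first Friday is October 7.
Daylight saving runs 24 April – 7 October; March 20, 2033 is outside that window, so Norax District is on standard time at UTC+07:00.
23:28 Norax District − 7h = 16:28 UTC.
1 October 2032 is a Friday, so the first Sunday is October 3 and the fourth is October 24.
1 February 2033 is a Tuesday, so the first Saturday is February 5 and the fourth is February 26.
At the standard offset (UTC+11:45), 16:28 UTC + 11h45m = 04:13 Mesua standard time (rolling into the next day, 21 March 2033).
Daylight saving runs 24 October 2032 – 26 February 2033; the standard-time date in Mesua, March 21, 2033, is outside that window, so Mesua is on standard time at UTC+11:45.
16:28 UTC + 11h45m = 04:13 Mesua (rolling into the next day, 21 March 2033).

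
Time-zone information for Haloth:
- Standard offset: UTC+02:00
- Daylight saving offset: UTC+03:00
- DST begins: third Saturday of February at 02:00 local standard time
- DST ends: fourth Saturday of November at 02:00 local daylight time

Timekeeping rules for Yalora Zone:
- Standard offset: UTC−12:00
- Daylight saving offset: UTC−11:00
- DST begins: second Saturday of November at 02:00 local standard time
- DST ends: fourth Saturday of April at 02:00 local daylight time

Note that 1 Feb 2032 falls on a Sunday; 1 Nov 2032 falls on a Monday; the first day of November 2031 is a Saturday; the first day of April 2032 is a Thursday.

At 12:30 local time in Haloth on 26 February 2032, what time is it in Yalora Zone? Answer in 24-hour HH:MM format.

1 February 2032 is a Sunday, so the first Saturday is February 7 and the third is February 21.
1 November 2032 is a Monday, so the first Saturday is November 6 and the fourth is November 27.
Daylight saving runs 21 February – 27 November; 26 February 2032 is inside that window, so Haloth is at UTC+03:00.
12:30 Haloth − 3h = 09:30 UTC.
1 November 2031 is a Saturday, so the first Saturday is November 1 and the second is November 8.
1 April 2032 is a Thursday, so the first Saturday is April 3 and the fourth is April 24.
At the standard offset (UTC−12:00), 09:30 UTC − 12h = 21:30 Yalora Zone standard time (rolling into the previous day, 25 February 2032).
The standard-time date in Yalora Zone, 25 February 2032, falls between 8 November 2031 and 24 April 2032, so daylight saving is in effect and Yalora Zone is at UTC−11:00.
09:30 UTC − 11h = 22:30 Yalora Zone (rolling into the previous day, 25 February 2032).

22:30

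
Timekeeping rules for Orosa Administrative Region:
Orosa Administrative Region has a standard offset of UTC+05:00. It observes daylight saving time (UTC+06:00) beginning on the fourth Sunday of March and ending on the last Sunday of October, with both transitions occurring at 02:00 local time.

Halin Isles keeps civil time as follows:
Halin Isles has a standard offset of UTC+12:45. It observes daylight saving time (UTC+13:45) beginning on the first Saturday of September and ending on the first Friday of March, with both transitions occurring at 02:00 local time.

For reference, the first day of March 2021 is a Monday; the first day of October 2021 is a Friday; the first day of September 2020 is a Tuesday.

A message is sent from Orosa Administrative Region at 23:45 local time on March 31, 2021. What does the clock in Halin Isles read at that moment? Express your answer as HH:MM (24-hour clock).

1 March 2021 is a Monday, so the first Sunday is March 7 and the fourth is March 28.
1 October 2021 is a Friday, so Sundays fall on 3, 10, 17, 24, 31; the last is October 31.
Daylight saving runs 28 March – 31 October; March 31, 2021 is inside that window, so Orosa Administrative Region is at UTC+06:00.
23:45 Orosa Administrative Region − 6h = 17:45 UTC.
1 September 2020 is a Tuesday, so the first Saturday is September 5.
1 March 2021 is a Monday, so the first Friday is March 5.
At the standard offset (UTC+12:45), 17:45 UTC + 12h45m = 06:30 Halin Isles standard time (rolling into the next day, 1 April 2021).
Daylight saving runs 5 September 2020 – 5 March 2021; the standard-time date in Halin Isles, April 1, 2021, is outside that window, so Halin Isles is on standard time at UTC+12:45.
17:45 UTC + 12h45m = 06:30 Halin Isles (rolling into the next day, 1 April 2021).

06:30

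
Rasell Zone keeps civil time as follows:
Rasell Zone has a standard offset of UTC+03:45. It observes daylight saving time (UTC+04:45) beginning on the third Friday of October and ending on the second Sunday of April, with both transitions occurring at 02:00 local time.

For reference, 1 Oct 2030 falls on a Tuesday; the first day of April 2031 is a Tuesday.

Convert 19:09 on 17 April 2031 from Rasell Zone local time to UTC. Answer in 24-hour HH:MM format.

15:24

1 October 2030 is a Tuesday, so the first Friday is October 4 and the third is October 18.
1 April 2031 is a Tuesday, so the first Sunday is April 6 and the second is April 13.
17 April 2031 does not fall between 18 October 2030 and 13 April 2031, so daylight saving is not in effect and Rasell Zone is at UTC+03:45.
19:09 local − 3h45m = 15:24 UTC.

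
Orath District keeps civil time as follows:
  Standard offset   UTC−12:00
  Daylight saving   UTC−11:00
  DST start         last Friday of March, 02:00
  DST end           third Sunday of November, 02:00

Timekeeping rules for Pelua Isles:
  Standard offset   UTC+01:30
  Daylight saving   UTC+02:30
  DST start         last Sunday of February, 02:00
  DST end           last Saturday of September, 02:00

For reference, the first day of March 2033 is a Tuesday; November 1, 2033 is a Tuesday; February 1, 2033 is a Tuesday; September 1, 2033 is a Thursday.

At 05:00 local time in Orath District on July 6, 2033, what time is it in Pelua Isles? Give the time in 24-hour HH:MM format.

18:30

1 March 2033 is a Tuesday, so Fridays fall on 4, 11, 18, 25; the last is March 25.
1 November 2033 is a Tuesday, so the first Sunday is November 6 and the third is November 20.
Daylight saving runs 25 March – 20 November; July 6, 2033 is inside that window, so Orath District is at UTC−11:00.
05:00 Orath District + 11h = 16:00 UTC.
1 February 2033 is a Tuesday, so Sundays fall on 6, 13, 20, 27; the last is February 27.
1 September 2033 is a Thursday, so Saturdays fall on 3, 10, 17, 24; the last is September 24.
At the standard offset (UTC+01:30), 16:00 UTC + 1h30m = 17:30 Pelua Isles standard time.
The standard-time date in Pelua Isles, July 6, 2033, lies within the daylight-saving period (27 February – 24 September), so Pelua Isles is on daylight time, UTC+02:30.
16:00 UTC + 2h30m = 18:30 Pelua Isles.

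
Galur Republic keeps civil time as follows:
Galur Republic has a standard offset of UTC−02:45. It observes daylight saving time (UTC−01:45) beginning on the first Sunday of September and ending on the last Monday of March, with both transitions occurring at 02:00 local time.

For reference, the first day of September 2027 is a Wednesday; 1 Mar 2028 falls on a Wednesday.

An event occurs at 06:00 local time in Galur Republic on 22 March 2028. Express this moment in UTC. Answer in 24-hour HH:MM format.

07:45

1 September 2027 is a Wednesday, so the first Sunday is September 5.
1 March 2028 is a Wednesday, so Mondays fall on 6, 13, 20, 27; the last is March 27.
22 March 2028 lies within the daylight-saving period (5 September 2027 – 27 March 2028), so Galur Republic is on daylight time, UTC−01:45.
06:00 local + 1h45m = 07:45 UTC.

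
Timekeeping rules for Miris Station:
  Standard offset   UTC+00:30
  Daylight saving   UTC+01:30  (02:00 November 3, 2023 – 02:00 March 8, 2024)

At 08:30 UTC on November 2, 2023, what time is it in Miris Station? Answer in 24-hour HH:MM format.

At the standard offset (UTC+00:30), 08:30 UTC + 0h30m = 09:00 Miris Station standard time.
The standard-time date in Miris Station, November 2, 2023, is outside the daylight-saving period (3 November 2023 – 8 March 2024), so Miris Station is on standard time, UTC+00:30.
08:30 UTC + 0h30m = 09:00 local.

09:00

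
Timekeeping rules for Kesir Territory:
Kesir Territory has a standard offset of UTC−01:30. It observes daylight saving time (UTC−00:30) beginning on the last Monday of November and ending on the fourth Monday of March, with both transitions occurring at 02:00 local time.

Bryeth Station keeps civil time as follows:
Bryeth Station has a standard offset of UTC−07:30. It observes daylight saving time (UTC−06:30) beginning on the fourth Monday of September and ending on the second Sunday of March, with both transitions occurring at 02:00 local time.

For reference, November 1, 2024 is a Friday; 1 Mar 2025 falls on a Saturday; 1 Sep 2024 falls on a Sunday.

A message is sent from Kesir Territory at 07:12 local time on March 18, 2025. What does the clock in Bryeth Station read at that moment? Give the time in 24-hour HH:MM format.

1 November 2024 is a Friday, so Mondays fall on 4, 11, 18, 25; the last is November 25.
1 March 2025 is a Saturday, so the first Monday is March 3 and the fourth is March 24.
March 18, 2025 falls between 25 November 2024 and 24 March 2025, so daylight saving is in effect and Kesir Territory is at UTC−00:30.
07:12 Kesir Territory + 0h30m = 07:42 UTC.
1 September 2024 is a Sunday, so the first Monday is September 2 and the fourth is September 23.
1 March 2025 is a Saturday, so the first Sunday is March 2 and the second is March 9.
At the standard offset (UTC−07:30), 07:42 UTC − 7h30m = 00:12 Bryeth Station standard time.
Daylight saving runs 23 September 2024 – 9 March 2025; the standard-time date in Bryeth Station, March 18, 2025, is outside that window, so Bryeth Station is on standard time at UTC−07:30.
07:42 UTC − 7h30m = 00:12 Bryeth Station.

00:12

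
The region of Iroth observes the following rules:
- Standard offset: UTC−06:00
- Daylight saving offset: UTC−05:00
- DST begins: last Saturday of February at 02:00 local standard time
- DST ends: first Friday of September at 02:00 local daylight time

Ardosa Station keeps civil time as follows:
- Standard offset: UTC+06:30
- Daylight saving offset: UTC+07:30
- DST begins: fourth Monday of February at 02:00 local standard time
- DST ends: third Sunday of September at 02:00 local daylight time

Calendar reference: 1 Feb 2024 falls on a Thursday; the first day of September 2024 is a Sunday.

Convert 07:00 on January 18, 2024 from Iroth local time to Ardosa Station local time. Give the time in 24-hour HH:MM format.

1 February 2024 is a Thursday, so Saturdays fall on 3, 10, 17, 24; the last is February 24.
1 September 2024 is a Sunday, so the first Friday is September 6.
January 18, 2024 is outside the daylight-saving period (24 February – 6 September), so Iroth is on standard time, UTC−06:00.
07:00 Iroth + 6h = 13:00 UTC.
1 February 2024 is a Thursday, so the first Monday is February 5 and the fourth is February 26.
1 September 2024 is a Sunday, so the first Sunday is September 1 and the third is September 15.
At the standard offset (UTC+06:30), 13:00 UTC + 6h30m = 19:30 Ardosa Station standard time.
The standard-time date in Ardosa Station, January 18, 2024, is outside the daylight-saving period (26 February – 15 September), so Ardosa Station is on standard time, UTC+06:30.
13:00 UTC + 6h30m = 19:30 Ardosa Station.

19:30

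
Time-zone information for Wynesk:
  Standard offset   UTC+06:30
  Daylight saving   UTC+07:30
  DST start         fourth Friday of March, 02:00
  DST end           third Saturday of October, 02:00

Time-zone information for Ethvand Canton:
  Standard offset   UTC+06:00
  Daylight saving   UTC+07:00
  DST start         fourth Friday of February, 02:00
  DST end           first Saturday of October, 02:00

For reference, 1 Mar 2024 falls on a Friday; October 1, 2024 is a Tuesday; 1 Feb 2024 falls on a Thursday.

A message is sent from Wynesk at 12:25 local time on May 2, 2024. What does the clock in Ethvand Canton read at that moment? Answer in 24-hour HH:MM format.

1 March 2024 is a Friday, so the first Friday is March 1 and the fourth is March 22.
1 October 2024 is a Tuesday, so the first Saturday is October 5 and the third is October 19.
May 2, 2024 lies within the daylight-saving period (22 March – 19 October), so Wynesk is on daylight time, UTC+07:30.
12:25 Wynesk − 7h30m = 04:55 UTC.
1 February 2024 is a Thursday, so the first Friday is February 2 and the fourth is February 23.
1 October 2024 is a Tuesday, so the first Saturday is October 5.
At the standard offset (UTC+06:00), 04:55 UTC + 6h = 10:55 Ethvand Canton standard time.
The standard-time date in Ethvand Canton, May 2, 2024, falls between 23 February and 5 October, so daylight saving is in effect and Ethvand Canton is at UTC+07:00.
04:55 UTC + 7h = 11:55 Ethvand Canton.

11:55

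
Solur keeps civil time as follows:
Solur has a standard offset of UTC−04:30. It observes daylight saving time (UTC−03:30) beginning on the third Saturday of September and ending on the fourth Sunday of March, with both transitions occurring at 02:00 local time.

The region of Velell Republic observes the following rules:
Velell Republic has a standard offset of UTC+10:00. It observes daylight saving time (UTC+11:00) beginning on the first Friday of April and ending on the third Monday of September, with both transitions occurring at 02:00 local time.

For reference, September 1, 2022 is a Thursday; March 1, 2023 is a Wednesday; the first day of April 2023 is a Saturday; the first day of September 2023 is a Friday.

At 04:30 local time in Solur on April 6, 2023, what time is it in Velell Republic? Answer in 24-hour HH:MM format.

19:00

1 September 2022 is a Thursday, so the first Saturday is September 3 and the third is September 17.
1 March 2023 is a Wednesday, so the first Sunday is March 5 and the fourth is March 26.
Daylight saving runs 17 September 2022 – 26 March 2023; April 6, 2023 is outside that window, so Solur is on standard time at UTC−04:30.
04:30 Solur + 4h30m = 09:00 UTC.
1 April 2023 is a Saturday, so the first Friday is April 7.
1 September 2023 is a Friday, so the first Monday is September 4 and the third is September 18.
At the standard offset (UTC+10:00), 09:00 UTC + 10h = 19:00 Velell Republic standard time.
The standard-time date in Velell Republic, April 6, 2023, is outside the daylight-saving period (7 April – 18 September), so Velell Republic is on standard time, UTC+10:00.
09:00 UTC + 10h = 19:00 Velell Republic.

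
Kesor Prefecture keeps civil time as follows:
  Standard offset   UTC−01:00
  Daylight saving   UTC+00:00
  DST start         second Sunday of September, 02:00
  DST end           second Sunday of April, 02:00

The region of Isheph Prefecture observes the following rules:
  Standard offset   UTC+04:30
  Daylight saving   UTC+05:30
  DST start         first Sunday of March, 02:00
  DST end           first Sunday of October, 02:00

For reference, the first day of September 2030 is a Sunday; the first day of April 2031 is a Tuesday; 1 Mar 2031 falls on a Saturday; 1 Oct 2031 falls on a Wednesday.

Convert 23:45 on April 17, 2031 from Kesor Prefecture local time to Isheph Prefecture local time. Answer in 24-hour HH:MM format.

1 September 2030 is a Sunday, so the first Sunday is September 1 and the second is September 8.
1 April 2031 is a Tuesday, so the first Sunday is April 6 and the second is April 13.
April 17, 2031 is outside the daylight-saving period (8 September 2030 – 13 April 2031), so Kesor Prefecture is on standard time, UTC−01:00.
23:45 Kesor Prefecture + 1h = 00:45 UTC (rolling into the next day, 18 April 2031).
1 March 2031 is a Saturday, so the first Sunday is March 2.
1 October 2031 is a Wednesday, so the first Sunday is October 5.
At the standard offset (UTC+04:30), 00:45 UTC + 4h30m = 05:15 Isheph Prefecture standard time.
Daylight saving runs 2 March – 5 October; the standard-time date in Isheph Prefecture, April 18, 2031, is inside that window, so Isheph Prefecture is at UTC+05:30.
00:45 UTC + 5h30m = 06:15 Isheph Prefecture.

06:15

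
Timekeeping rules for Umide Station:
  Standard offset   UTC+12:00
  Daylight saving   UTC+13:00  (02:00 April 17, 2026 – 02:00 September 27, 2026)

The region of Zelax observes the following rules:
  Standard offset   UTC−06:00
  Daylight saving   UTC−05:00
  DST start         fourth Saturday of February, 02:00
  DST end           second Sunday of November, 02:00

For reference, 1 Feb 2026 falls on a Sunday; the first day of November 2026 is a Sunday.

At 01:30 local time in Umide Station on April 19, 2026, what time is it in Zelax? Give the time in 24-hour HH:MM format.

07:30

April 19, 2026 falls between 17 April and 27 September, so daylight saving is in effect and Umide Station is at UTC+13:00.
01:30 Umide Station − 13h = 12:30 UTC (rolling into the previous day, 18 April 2026).
1 February 2026 is a Sunday, so the first Saturday is February 7 and the fourth is February 28.
1 November 2026 is a Sunday, so the first Sunday is November 1 and the second is November 8.
At the standard offset (UTC−06:00), 12:30 UTC − 6h = 06:30 Zelax standard time.
The standard-time date in Zelax, April 18, 2026, lies within the daylight-saving period (28 February – 8 November), so Zelax is on daylight time, UTC−05:00.
12:30 UTC − 5h = 07:30 Zelax.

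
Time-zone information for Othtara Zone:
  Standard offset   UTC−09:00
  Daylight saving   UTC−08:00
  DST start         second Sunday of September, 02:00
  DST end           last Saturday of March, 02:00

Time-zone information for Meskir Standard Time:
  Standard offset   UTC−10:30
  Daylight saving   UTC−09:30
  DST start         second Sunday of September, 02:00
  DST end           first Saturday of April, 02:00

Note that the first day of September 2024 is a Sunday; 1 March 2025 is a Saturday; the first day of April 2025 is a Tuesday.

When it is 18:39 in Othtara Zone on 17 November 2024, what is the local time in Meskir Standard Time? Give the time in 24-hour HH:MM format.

1 September 2024 is a Sunday, so the first Sunday is September 1 and the second is September 8.
1 March 2025 is a Saturday, so Saturdays fall on 1, 8, 15, 22, 29; the last is March 29.
17 November 2024 falls between 8 September 2024 and 29 March 2025, so daylight saving is in effect and Othtara Zone is at UTC−08:00.
18:39 Othtara Zone + 8h = 02:39 UTC (rolling into the next day, 18 November 2024).
1 September 2024 is a Sunday, so the first Sunday is September 1 and the second is September 8.
1 April 2025 is a Tuesday, so the first Saturday is April 5.
At the standard offset (UTC−10:30), 02:39 UTC − 10h30m = 16:09 Meskir Standard Time standard time (rolling into the previous day, 17 November 2024).
Daylight saving runs 8 September 2024 – 5 April 2025; the standard-time date in Meskir Standard Time, 17 November 2024, is inside that window, so Meskir Standard Time is at UTC−09:30.
02:39 UTC − 9h30m = 17:09 Meskir Standard Time (rolling into the previous day, 17 November 2024).

17:09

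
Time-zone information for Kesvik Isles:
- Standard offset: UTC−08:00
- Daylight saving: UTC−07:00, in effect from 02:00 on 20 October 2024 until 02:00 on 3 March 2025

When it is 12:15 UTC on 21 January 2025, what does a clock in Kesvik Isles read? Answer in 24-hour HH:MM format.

At the standard offset (UTC−08:00), 12:15 UTC − 8h = 04:15 Kesvik Isles standard time.
The standard-time date in Kesvik Isles, 21 January 2025, falls between 20 October 2024 and 3 March 2025, so daylight saving is in effect and Kesvik Isles is at UTC−07:00.
12:15 UTC − 7h = 05:15 local.

05:15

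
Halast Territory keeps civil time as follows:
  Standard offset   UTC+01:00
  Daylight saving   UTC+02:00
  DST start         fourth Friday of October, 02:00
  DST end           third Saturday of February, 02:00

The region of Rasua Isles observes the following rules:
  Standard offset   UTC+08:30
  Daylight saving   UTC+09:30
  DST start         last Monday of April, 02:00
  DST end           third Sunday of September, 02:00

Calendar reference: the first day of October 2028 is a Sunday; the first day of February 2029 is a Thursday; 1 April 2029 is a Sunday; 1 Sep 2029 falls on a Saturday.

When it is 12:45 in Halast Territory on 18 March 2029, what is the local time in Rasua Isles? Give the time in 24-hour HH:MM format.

20:15

1 October 2028 is a Sunday, so the first Friday is October 6 and the fourth is October 27.
1 February 2029 is a Thursday, so the first Saturday is February 3 and the third is February 17.
Daylight saving runs 27 October 2028 – 17 February 2029; 18 March 2029 is outside that window, so Halast Territory is on standard time at UTC+01:00.
12:45 Halast Territory − 1h = 11:45 UTC.
1 April 2029 is a Sunday, so Mondays fall on 2, 9, 16, 23, 30; the last is April 30.
1 September 2029 is a Saturday, so the first Sunday is September 2 and the third is September 16.
At the standard offset (UTC+08:30), 11:45 UTC + 8h30m = 20:15 Rasua Isles standard time.
The standard-time date in Rasua Isles, 18 March 2029, is outside the daylight-saving period (30 April – 16 September), so Rasua Isles is on standard time, UTC+08:30.
11:45 UTC + 8h30m = 20:15 Rasua Isles.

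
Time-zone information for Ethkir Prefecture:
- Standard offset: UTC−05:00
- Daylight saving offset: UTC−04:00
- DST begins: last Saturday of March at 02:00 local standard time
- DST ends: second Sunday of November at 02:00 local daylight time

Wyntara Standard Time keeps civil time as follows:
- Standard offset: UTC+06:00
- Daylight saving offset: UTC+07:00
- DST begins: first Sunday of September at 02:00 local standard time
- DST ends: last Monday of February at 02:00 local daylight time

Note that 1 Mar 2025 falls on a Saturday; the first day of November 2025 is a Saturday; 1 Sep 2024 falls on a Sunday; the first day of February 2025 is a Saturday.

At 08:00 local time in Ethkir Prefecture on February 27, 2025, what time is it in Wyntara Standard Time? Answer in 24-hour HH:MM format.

1 March 2025 is a Saturday, so Saturdays fall on 1, 8, 15, 22, 29; the last is March 29.
1 November 2025 is a Saturday, so the first Sunday is November 2 and the second is November 9.
February 27, 2025 is outside the daylight-saving period (29 March – 9 November), so Ethkir Prefecture is on standard time, UTC−05:00.
08:00 Ethkir Prefecture + 5h = 13:00 UTC.
1 September 2024 is a Sunday, so the first Sunday is September 1.
1 February 2025 is a Saturday, so Mondays fall on 3, 10, 17, 24; the last is February 24.
At the standard offset (UTC+06:00), 13:00 UTC + 6h = 19:00 Wyntara Standard Time standard time.
Daylight saving runs 1 September 2024 – 24 February 2025; the standard-time date in Wyntara Standard Time, February 27, 2025, is outside that window, so Wyntara Standard Time is on standard time at UTC+06:00.
13:00 UTC + 6h = 19:00 Wyntara Standard Time.

19:00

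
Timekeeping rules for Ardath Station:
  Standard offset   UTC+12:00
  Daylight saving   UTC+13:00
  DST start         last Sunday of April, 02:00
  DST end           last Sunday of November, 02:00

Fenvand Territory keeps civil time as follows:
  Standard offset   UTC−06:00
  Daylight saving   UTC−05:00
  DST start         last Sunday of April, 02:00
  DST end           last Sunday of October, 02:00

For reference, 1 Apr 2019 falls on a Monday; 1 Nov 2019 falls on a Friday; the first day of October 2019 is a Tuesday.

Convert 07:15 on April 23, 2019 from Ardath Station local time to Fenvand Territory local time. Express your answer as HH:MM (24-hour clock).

13:15

1 April 2019 is a Monday, so Sundays fall on 7, 14, 21, 28; the last is April 28.
1 November 2019 is a Friday, so Sundays fall on 3, 10, 17, 24; the last is November 24.
April 23, 2019 does not fall between 28 April and 24 November, so daylight saving is not in effect and Ardath Station is at UTC+12:00.
07:15 Ardath Station − 12h = 19:15 UTC (rolling into the previous day, 22 April 2019).
1 April 2019 is a Monday, so Sundays fall on 7, 14, 21, 28; the last is April 28.
1 October 2019 is a Tuesday, so Sundays fall on 6, 13, 20, 27; the last is October 27.
At the standard offset (UTC−06:00), 19:15 UTC − 6h = 13:15 Fenvand Territory standard time.
The standard-time date in Fenvand Territory, April 22, 2019, is outside the daylight-saving period (28 April – 27 October), so Fenvand Territory is on standard time, UTC−06:00.
19:15 UTC − 6h = 13:15 Fenvand Territory.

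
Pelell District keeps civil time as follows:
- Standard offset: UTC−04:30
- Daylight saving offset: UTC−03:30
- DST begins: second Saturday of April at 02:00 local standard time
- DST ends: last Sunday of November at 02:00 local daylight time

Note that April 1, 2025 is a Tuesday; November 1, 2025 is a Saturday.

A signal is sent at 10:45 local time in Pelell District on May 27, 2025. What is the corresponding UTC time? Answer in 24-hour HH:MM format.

1 April 2025 is a Tuesday, so the first Saturday is April 5 and the second is April 12.
1 November 2025 is a Saturday, so Sundays fall on 2, 9, 16, 23, 30; the last is November 30.
May 27, 2025 lies within the daylight-saving period (12 April – 30 November), so Pelell District is on daylight time, UTC−03:30.
10:45 local + 3h30m = 14:15 UTC.

14:15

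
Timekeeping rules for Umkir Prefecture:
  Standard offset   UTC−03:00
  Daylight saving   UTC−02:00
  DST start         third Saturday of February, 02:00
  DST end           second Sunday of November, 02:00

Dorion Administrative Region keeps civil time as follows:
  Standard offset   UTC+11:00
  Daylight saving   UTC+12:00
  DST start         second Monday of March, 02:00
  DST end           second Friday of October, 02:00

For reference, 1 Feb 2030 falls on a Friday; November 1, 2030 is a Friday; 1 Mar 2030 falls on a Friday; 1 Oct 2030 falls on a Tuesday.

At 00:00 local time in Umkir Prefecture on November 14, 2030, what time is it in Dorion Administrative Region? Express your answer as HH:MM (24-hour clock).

14:00

1 February 2030 is a Friday, so the first Saturday is February 2 and the third is February 16.
1 November 2030 is a Friday, so the first Sunday is November 3 and the second is November 10.
Daylight saving runs 16 February – 10 November; November 14, 2030 is outside that window, so Umkir Prefecture is on standard time at UTC−03:00.
00:00 Umkir Prefecture + 3h = 03:00 UTC.
1 March 2030 is a Friday, so the first Monday is March 4 and the second is March 11.
1 October 2030 is a Tuesday, so the first Friday is October 4 and the second is October 11.
At the standard offset (UTC+11:00), 03:00 UTC + 11h = 14:00 Dorion Administrative Region standard time.
The standard-time date in Dorion Administrative Region, November 14, 2030, is outside the daylight-saving period (11 March – 11 October), so Dorion Administrative Region is on standard time, UTC+11:00.
03:00 UTC + 11h = 14:00 Dorion Administrative Region.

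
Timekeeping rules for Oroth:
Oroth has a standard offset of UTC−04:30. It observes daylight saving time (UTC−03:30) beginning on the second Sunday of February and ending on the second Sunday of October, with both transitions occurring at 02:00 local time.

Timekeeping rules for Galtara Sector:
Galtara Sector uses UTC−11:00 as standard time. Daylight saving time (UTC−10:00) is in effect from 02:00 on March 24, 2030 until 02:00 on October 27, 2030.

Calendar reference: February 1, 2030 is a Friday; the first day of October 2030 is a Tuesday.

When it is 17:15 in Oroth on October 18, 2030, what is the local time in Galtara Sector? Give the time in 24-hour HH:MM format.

1 February 2030 is a Friday, so the first Sunday is February 3 and the second is February 10.
1 October 2030 is a Tuesday, so the first Sunday is October 6 and the second is October 13.
October 18, 2030 is outside the daylight-saving period (10 February – 13 October), so Oroth is on standard time, UTC−04:30.
17:15 Oroth + 4h30m = 21:45 UTC.
At the standard offset (UTC−11:00), 21:45 UTC − 11h = 10:45 Galtara Sector standard time.
Daylight saving runs 24 March – 27 October; the standard-time date in Galtara Sector, October 18, 2030, is inside that window, so Galtara Sector is at UTC−10:00.
21:45 UTC − 10h = 11:45 Galtara Sector.

11:45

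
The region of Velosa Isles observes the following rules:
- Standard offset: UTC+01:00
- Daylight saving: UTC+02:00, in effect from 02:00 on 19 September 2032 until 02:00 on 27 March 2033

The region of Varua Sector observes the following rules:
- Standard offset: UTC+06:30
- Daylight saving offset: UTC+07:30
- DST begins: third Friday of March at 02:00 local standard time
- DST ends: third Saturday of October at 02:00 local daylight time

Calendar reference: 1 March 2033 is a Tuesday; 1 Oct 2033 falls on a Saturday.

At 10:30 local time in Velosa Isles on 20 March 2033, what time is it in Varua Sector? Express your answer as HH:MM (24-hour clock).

Daylight saving runs 19 September 2032 – 27 March 2033; 20 March 2033 is inside that window, so Velosa Isles is at UTC+02:00.
10:30 Velosa Isles − 2h = 08:30 UTC.
1 March 2033 is a Tuesday, so the first Friday is March 4 and the third is March 18.
1 October 2033 is a Saturday, so the first Saturday is October 1 and the third is October 15.
At the standard offset (UTC+06:30), 08:30 UTC + 6h30m = 15:00 Varua Sector standard time.
Daylight saving runs 18 March – 15 October; the standard-time date in Varua Sector, 20 March 2033, is inside that window, so Varua Sector is at UTC+07:30.
08:30 UTC + 7h30m = 16:00 Varua Sector.

16:00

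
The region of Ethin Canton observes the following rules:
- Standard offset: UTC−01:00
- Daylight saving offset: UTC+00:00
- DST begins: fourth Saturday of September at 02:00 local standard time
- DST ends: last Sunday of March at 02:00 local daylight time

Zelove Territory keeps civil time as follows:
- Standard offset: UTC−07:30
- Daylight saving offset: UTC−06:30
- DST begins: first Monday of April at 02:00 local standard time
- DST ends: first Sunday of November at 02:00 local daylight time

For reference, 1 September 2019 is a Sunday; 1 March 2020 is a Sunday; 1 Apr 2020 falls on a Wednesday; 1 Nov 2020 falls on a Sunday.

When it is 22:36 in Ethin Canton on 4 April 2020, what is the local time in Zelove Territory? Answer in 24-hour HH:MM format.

16:06

1 September 2019 is a Sunday, so the first Saturday is September 7 and the fourth is September 28.
1 March 2020 is a Sunday, so Sundays fall on 1, 8, 15, 22, 29; the last is March 29.
4 April 2020 is outside the daylight-saving period (28 September 2019 – 29 March 2020), so Ethin Canton is on standard time, UTC−01:00.
22:36 Ethin Canton + 1h = 23:36 UTC.
1 April 2020 is a Wednesday, so the first Monday is April 6.
1 November 2020 is a Sunday, so the first Sunday is November 1.
At the standard offset (UTC−07:30), 23:36 UTC − 7h30m = 16:06 Zelove Territory standard time.
The standard-time date in Zelove Territory, 4 April 2020, does not fall between 6 April and 1 November, so daylight saving is not in effect and Zelove Territory is at UTC−07:30.
23:36 UTC − 7h30m = 16:06 Zelove Territory.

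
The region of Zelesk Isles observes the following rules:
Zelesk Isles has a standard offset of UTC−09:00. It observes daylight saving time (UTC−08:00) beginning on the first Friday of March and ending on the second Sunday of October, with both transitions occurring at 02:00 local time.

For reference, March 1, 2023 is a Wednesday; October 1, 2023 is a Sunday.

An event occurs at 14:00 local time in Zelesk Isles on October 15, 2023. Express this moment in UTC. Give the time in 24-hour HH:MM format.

1 March 2023 is a Wednesday, so the first Friday is March 3.
1 October 2023 is a Sunday, so the first Sunday is October 1 and the second is October 8.
Daylight saving runs 3 March – 8 October; October 15, 2023 is outside that window, so Zelesk Isles is on standard time at UTC−09:00.
14:00 local + 9h = 23:00 UTC.

23:00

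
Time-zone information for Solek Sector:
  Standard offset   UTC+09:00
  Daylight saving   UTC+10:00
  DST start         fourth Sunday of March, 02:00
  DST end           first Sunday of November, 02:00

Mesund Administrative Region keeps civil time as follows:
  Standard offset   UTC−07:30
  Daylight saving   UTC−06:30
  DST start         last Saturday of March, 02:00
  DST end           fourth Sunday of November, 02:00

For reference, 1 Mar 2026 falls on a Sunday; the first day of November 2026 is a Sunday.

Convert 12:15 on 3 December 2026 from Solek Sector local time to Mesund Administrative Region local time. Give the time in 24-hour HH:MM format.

19:45

1 March 2026 is a Sunday, so the first Sunday is March 1 and the fourth is March 22.
1 November 2026 is a Sunday, so the first Sunday is November 1.
3 December 2026 does not fall between 22 March and 1 November, so daylight saving is not in effect and Solek Sector is at UTC+09:00.
12:15 Solek Sector − 9h = 03:15 UTC.
1 March 2026 is a Sunday, so Saturdays fall on 7, 14, 21, 28; the last is March 28.
1 November 2026 is a Sunday, so the first Sunday is November 1 and the fourth is November 22.
At the standard offset (UTC−07:30), 03:15 UTC − 7h30m = 19:45 Mesund Administrative Region standard time (rolling into the previous day, 2 December 2026).
Daylight saving runs 28 March – 22 November; the standard-time date in Mesund Administrative Region, 2 December 2026, is outside that window, so Mesund Administrative Region is on standard time at UTC−07:30.
03:15 UTC − 7h30m = 19:45 Mesund Administrative Region (rolling into the previous day, 2 December 2026).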